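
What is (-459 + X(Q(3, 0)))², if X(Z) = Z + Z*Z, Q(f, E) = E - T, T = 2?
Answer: 208849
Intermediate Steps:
Q(f, E) = -2 + E (Q(f, E) = E - 1*2 = E - 2 = -2 + E)
X(Z) = Z + Z²
(-459 + X(Q(3, 0)))² = (-459 + (-2 + 0)*(1 + (-2 + 0)))² = (-459 - 2*(1 - 2))² = (-459 - 2*(-1))² = (-459 + 2)² = (-457)² = 208849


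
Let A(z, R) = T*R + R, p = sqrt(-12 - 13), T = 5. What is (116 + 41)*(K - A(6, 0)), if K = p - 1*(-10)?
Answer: 1570 + 785*I ≈ 1570.0 + 785.0*I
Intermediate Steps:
p = 5*I (p = sqrt(-25) = 5*I ≈ 5.0*I)
A(z, R) = 6*R (A(z, R) = 5*R + R = 6*R)
K = 10 + 5*I (K = 5*I - 1*(-10) = 5*I + 10 = 10 + 5*I ≈ 10.0 + 5.0*I)
(116 + 41)*(K - A(6, 0)) = (116 + 41)*((10 + 5*I) - 6*0) = 157*((10 + 5*I) - 1*0) = 157*((10 + 5*I) + 0) = 157*(10 + 5*I) = 1570 + 785*I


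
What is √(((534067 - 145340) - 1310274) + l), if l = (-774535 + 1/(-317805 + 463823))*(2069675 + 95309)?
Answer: I*√8938173434033531382519/73009 ≈ 1.2949e+6*I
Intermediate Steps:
l = -122425571119979468/73009 (l = (-774535 + 1/146018)*2164984 = -113096051629/146018*2164984 = -122425571119979468/73009 ≈ -1.6769e+12)
√(((534067 - 145340) - 1310274) + l) = √(((534067 - 145340) - 1310274) - 122425571119979468/73009) = √((388727 - 1310274) - 122425571119979468/73009) = √(-921547 - 122425571119979468/73009) = √(-122425638401204391/73009) = I*√8938173434033531382519/73009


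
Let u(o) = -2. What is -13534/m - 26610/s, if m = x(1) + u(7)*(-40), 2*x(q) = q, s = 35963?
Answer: -977730694/5790043 ≈ -168.86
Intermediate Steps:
x(q) = q/2
m = 161/2 (m = (½)*1 - 2*(-40) = ½ + 80 = 161/2 ≈ 80.500)
-13534/m - 26610/s = -13534/161/2 - 26610/35963 = -13534*2/161 - 26610*1/35963 = -27068/161 - 26610/35963 = -977730694/5790043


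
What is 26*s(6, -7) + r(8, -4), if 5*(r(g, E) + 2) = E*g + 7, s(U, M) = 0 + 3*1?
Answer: 71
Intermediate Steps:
s(U, M) = 3 (s(U, M) = 0 + 3 = 3)
r(g, E) = -3/5 + E*g/5 (r(g, E) = -2 + (E*g + 7)/5 = -2 + (7 + E*g)/5 = -2 + (7/5 + E*g/5) = -3/5 + E*g/5)
26*s(6, -7) + r(8, -4) = 26*3 + (-3/5 + (1/5)*(-4)*8) = 78 + (-3/5 - 32/5) = 78 - 7 = 71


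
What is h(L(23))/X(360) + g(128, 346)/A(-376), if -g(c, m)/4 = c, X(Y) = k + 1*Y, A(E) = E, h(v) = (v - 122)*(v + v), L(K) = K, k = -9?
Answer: -21286/1833 ≈ -11.613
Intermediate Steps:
h(v) = 2*v*(-122 + v) (h(v) = (-122 + v)*(2*v) = 2*v*(-122 + v))
X(Y) = -9 + Y (X(Y) = -9 + 1*Y = -9 + Y)
g(c, m) = -4*c
h(L(23))/X(360) + g(128, 346)/A(-376) = (2*23*(-122 + 23))/(-9 + 360) - 4*128/(-376) = (2*23*(-99))/351 - 512*(-1/376) = -4554*1/351 + 64/47 = -506/39 + 64/47 = -21286/1833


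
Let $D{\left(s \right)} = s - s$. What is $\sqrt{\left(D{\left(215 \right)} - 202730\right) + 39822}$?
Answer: $2 i \sqrt{40727} \approx 403.62 i$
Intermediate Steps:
$D{\left(s \right)} = 0$
$\sqrt{\left(D{\left(215 \right)} - 202730\right) + 39822} = \sqrt{\left(0 - 202730\right) + 39822} = \sqrt{-202730 + 39822} = \sqrt{-162908} = 2 i \sqrt{40727}$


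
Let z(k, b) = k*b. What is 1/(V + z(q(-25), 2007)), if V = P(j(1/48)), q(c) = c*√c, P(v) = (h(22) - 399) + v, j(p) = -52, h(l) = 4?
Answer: -149/20979488478 + 27875*I/6993162826 ≈ -7.1022e-9 + 3.986e-6*I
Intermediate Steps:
P(v) = -395 + v (P(v) = (4 - 399) + v = -395 + v)
q(c) = c^(3/2)
z(k, b) = b*k
V = -447 (V = -395 - 52 = -447)
1/(V + z(q(-25), 2007)) = 1/(-447 + 2007*(-25)^(3/2)) = 1/(-447 + 2007*(-125*I)) = 1/(-447 - 250875*I) = (-447 + 250875*I)/62938465434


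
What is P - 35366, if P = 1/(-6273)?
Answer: -221850919/6273 ≈ -35366.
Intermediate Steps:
P = -1/6273 ≈ -0.00015941
P - 35366 = -1/6273 - 35366 = -221850919/6273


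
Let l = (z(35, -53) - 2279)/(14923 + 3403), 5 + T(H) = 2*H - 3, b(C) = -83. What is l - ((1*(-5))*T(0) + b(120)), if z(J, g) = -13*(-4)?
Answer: 46223/1078 ≈ 42.878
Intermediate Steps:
T(H) = -8 + 2*H (T(H) = -5 + (2*H - 3) = -5 + (-3 + 2*H) = -8 + 2*H)
z(J, g) = 52
l = -131/1078 (l = (52 - 2279)/(14923 + 3403) = -2227/18326 = -2227*1/18326 = -131/1078 ≈ -0.12152)
l - ((1*(-5))*T(0) + b(120)) = -131/1078 - ((1*(-5))*(-8 + 2*0) - 83) = -131/1078 - (-5*(-8 + 0) - 83) = -131/1078 - (-5*(-8) - 83) = -131/1078 - (40 - 83) = -131/1078 - 1*(-43) = -131/1078 + 43 = 46223/1078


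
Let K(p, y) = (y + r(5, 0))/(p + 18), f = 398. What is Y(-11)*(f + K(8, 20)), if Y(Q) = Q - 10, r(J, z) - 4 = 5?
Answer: -217917/26 ≈ -8381.4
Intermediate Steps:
r(J, z) = 9 (r(J, z) = 4 + 5 = 9)
Y(Q) = -10 + Q
K(p, y) = (9 + y)/(18 + p) (K(p, y) = (y + 9)/(p + 18) = (9 + y)/(18 + p))
Y(-11)*(f + K(8, 20)) = (-10 - 11)*(398 + (9 + 20)/(18 + 8)) = -21*(398 + 29/26) = -21*10377/26 = -217917/26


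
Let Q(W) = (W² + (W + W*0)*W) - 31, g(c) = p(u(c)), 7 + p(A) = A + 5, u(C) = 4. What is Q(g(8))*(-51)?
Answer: 1173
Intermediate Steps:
p(A) = -2 + A (p(A) = -7 + (A + 5) = -7 + (5 + A) = -2 + A)
g(c) = 2 (g(c) = -2 + 4 = 2)
Q(W) = -31 + 2*W² (Q(W) = (W² + (W + 0)*W) - 31 = (W² + W*W) - 31 = (W² + W²) - 31 = 2*W² - 31 = -31 + 2*W²)
Q(g(8))*(-51) = (-31 + 2*2²)*(-51) = (-31 + 2*4)*(-51) = (-31 + 8)*(-51) = -23*(-51) = 1173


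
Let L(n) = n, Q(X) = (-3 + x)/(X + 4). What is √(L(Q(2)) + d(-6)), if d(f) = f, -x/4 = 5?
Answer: I*√354/6 ≈ 3.1358*I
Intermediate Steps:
x = -20 (x = -4*5 = -20)
Q(X) = -23/(4 + X) (Q(X) = (-3 - 20)/(X + 4) = -23/(4 + X))
√(L(Q(2)) + d(-6)) = √(-23/(4 + 2) - 6) = √(-23/6 - 6) = √(-59/6) = I*√354/6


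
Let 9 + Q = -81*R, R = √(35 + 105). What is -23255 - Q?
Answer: -23246 + 162*√35 ≈ -22288.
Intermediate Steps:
R = 2*√35 (R = √140 = 2*√35 ≈ 11.832)
Q = -9 - 162*√35 ≈ -967.41
-23255 - Q = -23255 - (-9 - 162*√35) = -23255 + (9 + 162*√35) = -23246 + 162*√35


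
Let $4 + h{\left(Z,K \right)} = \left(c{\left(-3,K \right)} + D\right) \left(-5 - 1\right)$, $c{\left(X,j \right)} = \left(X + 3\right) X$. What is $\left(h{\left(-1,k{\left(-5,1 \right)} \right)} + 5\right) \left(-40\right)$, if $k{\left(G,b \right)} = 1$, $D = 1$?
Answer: $200$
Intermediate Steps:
$c{\left(X,j \right)} = X \left(3 + X\right)$ ($c{\left(X,j \right)} = \left(3 + X\right) X = X \left(3 + X\right)$)
$h{\left(Z,K \right)} = -10$ ($h{\left(Z,K \right)} = -4 + \left(- 3 \left(3 - 3\right) + 1\right) \left(-5 - 1\right) = -4 + \left(\left(-3\right) 0 + 1\right) \left(-6\right) = -4 + \left(0 + 1\right) \left(-6\right) = -4 + 1 \left(-6\right) = -4 - 6 = -10$)
$\left(h{\left(-1,k{\left(-5,1 \right)} \right)} + 5\right) \left(-40\right) = \left(-10 + 5\right) \left(-40\right) = \left(-5\right) \left(-40\right) = 200$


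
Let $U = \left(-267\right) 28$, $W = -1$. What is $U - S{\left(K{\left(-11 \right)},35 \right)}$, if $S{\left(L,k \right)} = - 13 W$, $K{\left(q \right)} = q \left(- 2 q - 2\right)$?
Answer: $-7489$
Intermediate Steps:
$K{\left(q \right)} = q \left(-2 - 2 q\right)$
$U = -7476$
$S{\left(L,k \right)} = 13$ ($S{\left(L,k \right)} = \left(-13\right) \left(-1\right) = 13$)
$U - S{\left(K{\left(-11 \right)},35 \right)} = -7476 - 13 = -7489$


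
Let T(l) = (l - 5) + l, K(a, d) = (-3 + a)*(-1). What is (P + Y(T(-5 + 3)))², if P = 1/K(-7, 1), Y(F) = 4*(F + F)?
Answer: 516961/100 ≈ 5169.6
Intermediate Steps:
K(a, d) = 3 - a
T(l) = -5 + 2*l (T(l) = (-5 + l) + l = -5 + 2*l)
Y(F) = 8*F (Y(F) = 4*(2*F) = 8*F)
P = ⅒ (P = 1/(3 - 1*(-7)) = 1/(3 + 7) = 1/10 = ⅒ ≈ 0.10000)
(P + Y(T(-5 + 3)))² = (⅒ + 8*(-5 + 2*(-5 + 3)))² = (⅒ + 8*(-5 + 2*(-2)))² = (⅒ + 8*(-5 - 4))² = (⅒ + 8*(-9))² = (⅒ - 72)² = (-719/10)² = 516961/100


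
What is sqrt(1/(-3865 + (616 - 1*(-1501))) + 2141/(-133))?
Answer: I*sqrt(602558761)/6118 ≈ 4.0123*I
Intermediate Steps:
sqrt(1/(-3865 + (616 - 1*(-1501))) + 2141/(-133)) = sqrt(1/(-3865 + (616 + 1501)) + 2141*(-1/133)) = sqrt(1/(-3865 + 2117) - 2141/133) = sqrt(1/(-1748) - 2141/133) = sqrt(-1/1748 - 2141/133) = sqrt(-196979/12236) = I*sqrt(602558761)/6118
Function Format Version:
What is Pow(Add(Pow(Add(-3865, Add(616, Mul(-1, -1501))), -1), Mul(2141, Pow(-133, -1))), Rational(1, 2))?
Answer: Mul(Rational(1, 6118), I, Pow(602558761, Rational(1, 2))) ≈ Mul(4.0123, I)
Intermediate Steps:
Pow(Add(Pow(Add(-3865, Add(616, Mul(-1, -1501))), -1), Mul(2141, Pow(-133, -1))), Rational(1, 2)) = Pow(Add(Pow(Add(-3865, Add(616, 1501)), -1), Mul(2141, Rational(-1, 133))), Rational(1, 2)) = Pow(Add(Pow(Add(-3865, 2117), -1), Rational(-2141, 133)), Rational(1, 2)) = Pow(Add(Pow(-1748, -1), Rational(-2141, 133)), Rational(1, 2)) = Pow(Add(Rational(-1, 1748), Rational(-2141, 133)), Rational(1, 2)) = Pow(Rational(-196979, 12236), Rational(1, 2)) = Mul(Rational(1, 6118), I, Pow(602558761, Rational(1, 2)))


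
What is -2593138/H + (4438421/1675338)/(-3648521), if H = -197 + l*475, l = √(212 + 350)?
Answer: -346951455648137335321/86092907261584843802 - 1231740550*√562/126762441 ≈ -234.38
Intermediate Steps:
l = √562 ≈ 23.707
H = -197 + 475*√562 (H = -197 + √562*475 = -197 + 475*√562 ≈ 11064.)
-2593138/H + (4438421/1675338)/(-3648521) = -2593138/(-197 + 475*√562) + (4438421/1675338)/(-3648521) = -2593138/(-197 + 475*√562) + (4438421*(1/1675338))*(-1/3648521) = -2593138/(-197 + 475*√562) + (4438421/1675338)*(-1/3648521) = -2593138/(-197 + 475*√562) - 4438421/6112505875098 = -4438421/6112505875098 - 2593138/(-197 + 475*√562)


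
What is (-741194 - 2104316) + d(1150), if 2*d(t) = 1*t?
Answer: -2844935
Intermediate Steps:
d(t) = t/2 (d(t) = (1*t)/2 = t/2)
(-741194 - 2104316) + d(1150) = (-741194 - 2104316) + (½)*1150 = -2845510 + 575 = -2844935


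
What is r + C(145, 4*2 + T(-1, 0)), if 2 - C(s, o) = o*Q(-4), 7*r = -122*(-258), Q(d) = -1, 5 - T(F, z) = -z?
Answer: 31581/7 ≈ 4511.6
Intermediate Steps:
T(F, z) = 5 + z (T(F, z) = 5 - (-1)*z = 5 + z)
r = 31476/7 (r = (-122*(-258))/7 = (⅐)*31476 = 31476/7 ≈ 4496.6)
C(s, o) = 2 + o (C(s, o) = 2 - o*(-1) = 2 - (-1)*o = 2 + o)
r + C(145, 4*2 + T(-1, 0)) = 31476/7 + (2 + (4*2 + (5 + 0))) = 31476/7 + (2 + (8 + 5)) = 31476/7 + (2 + 13) = 31476/7 + 15 = 31581/7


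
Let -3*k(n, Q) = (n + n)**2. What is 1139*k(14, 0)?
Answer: -892976/3 ≈ -2.9766e+5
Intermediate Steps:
k(n, Q) = -4*n**2/3 (k(n, Q) = -(n + n)**2/3 = -4*n**2/3)
1139*k(14, 0) = 1139*(-4/3*14**2) = 1139*(-4/3*196) = 1139*(-784/3) = -892976/3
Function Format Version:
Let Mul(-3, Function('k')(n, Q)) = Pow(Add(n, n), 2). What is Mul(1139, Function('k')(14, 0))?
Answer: Rational(-892976, 3) ≈ -2.9766e+5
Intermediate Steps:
Function('k')(n, Q) = Mul(Rational(-4, 3), Pow(n, 2)) (Function('k')(n, Q) = Mul(Rational(-1, 3), Pow(Add(n, n), 2)) = Mul(Rational(-1, 3), Pow(Mul(2, n), 2)) = Mul(Rational(-1, 3), Mul(4, Pow(n, 2))) = Mul(Rational(-4, 3), Pow(n, 2)))
Mul(1139, Function('k')(14, 0)) = Mul(1139, Mul(Rational(-4, 3), Pow(14, 2))) = Mul(1139, Mul(Rational(-4, 3), 196)) = Mul(1139, Rational(-784, 3)) = Rational(-892976, 3)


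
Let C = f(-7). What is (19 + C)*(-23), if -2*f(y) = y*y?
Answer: 253/2 ≈ 126.50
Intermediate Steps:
f(y) = -y**2/2 (f(y) = -y*y/2 = -y**2/2)
C = -49/2 (C = -1/2*(-7)**2 = -1/2*49 = -49/2 ≈ -24.500)
(19 + C)*(-23) = (19 - 49/2)*(-23) = -11/2*(-23) = 253/2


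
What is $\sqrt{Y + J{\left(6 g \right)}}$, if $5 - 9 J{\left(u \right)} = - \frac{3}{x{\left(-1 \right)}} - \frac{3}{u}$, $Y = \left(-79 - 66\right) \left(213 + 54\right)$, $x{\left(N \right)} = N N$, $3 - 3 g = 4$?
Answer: $\frac{i \sqrt{1393714}}{6} \approx 196.76 i$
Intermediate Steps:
$g = - \frac{1}{3}$ ($g = 1 - \frac{4}{3} = - \frac{1}{3} \approx -0.33333$)
$x{\left(N \right)} = N^{2}$
$Y = -38715$ ($Y = \left(-145\right) 267 = -38715$)
$J{\left(u \right)} = \frac{8}{9} + \frac{1}{3 u}$ ($J{\left(u \right)} = \frac{5}{9} - \frac{- \frac{3}{\left(-1\right)^{2}} - \frac{3}{u}}{9} = \frac{5}{9} - \frac{- \frac{3}{1} - \frac{3}{u}}{9} = \frac{5}{9} - \frac{\left(-3\right) 1 - \frac{3}{u}}{9} = \frac{5}{9} - \frac{-3 - \frac{3}{u}}{9} = \frac{5}{9} + \left(\frac{1}{3} + \frac{1}{3 u}\right) = \frac{8}{9} + \frac{1}{3 u}$)
$\sqrt{Y + J{\left(6 g \right)}} = \sqrt{-38715 + \frac{3 + 8 \cdot 6 \left(- \frac{1}{3}\right)}{9 \cdot 6 \left(- \frac{1}{3}\right)}} = \sqrt{-38715 + \frac{3 + 8 \left(-2\right)}{9 \left(-2\right)}} = \sqrt{-38715 + \frac{1}{9} \left(- \frac{1}{2}\right) \left(3 - 16\right)} = \sqrt{-38715 + \frac{1}{9} \left(- \frac{1}{2}\right) \left(-13\right)} = \sqrt{-38715 + \frac{13}{18}} = \sqrt{- \frac{696857}{18}} = \frac{i \sqrt{1393714}}{6}$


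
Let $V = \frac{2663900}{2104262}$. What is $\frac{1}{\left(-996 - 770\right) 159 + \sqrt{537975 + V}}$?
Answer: $- \frac{295432072014}{82954987207592441} - \frac{5 \sqrt{23821150953578977}}{82954987207592441} \approx -3.5707 \cdot 10^{-6}$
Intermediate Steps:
$V = \frac{1331950}{1052131}$ ($V = 2663900 \cdot \frac{1}{2104262} = \frac{1331950}{1052131} \approx 1.266$)
$\frac{1}{\left(-996 - 770\right) 159 + \sqrt{537975 + V}} = \frac{1}{\left(-996 - 770\right) 159 + \sqrt{537975 + \frac{1331950}{1052131}}} = \frac{1}{\left(-996 - 770\right) 159 + \sqrt{\frac{566021506675}{1052131}}} = \frac{1}{\left(-1766\right) 159 + \frac{5 \sqrt{23821150953578977}}{1052131}} = \frac{1}{-280794 + \frac{5 \sqrt{23821150953578977}}{1052131}}$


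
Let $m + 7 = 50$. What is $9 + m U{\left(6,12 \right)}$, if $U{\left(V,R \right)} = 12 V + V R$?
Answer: $6201$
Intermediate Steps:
$U{\left(V,R \right)} = 12 V + R V$
$m = 43$ ($m = -7 + 50 = 43$)
$9 + m U{\left(6,12 \right)} = 9 + 43 \cdot 6 \left(12 + 12\right) = 9 + 43 \cdot 6 \cdot 24 = 9 + 43 \cdot 144 = 9 + 6192 = 6201$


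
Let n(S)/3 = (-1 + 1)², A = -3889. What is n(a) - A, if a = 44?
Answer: 3889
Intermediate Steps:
n(S) = 0 (n(S) = 3*(-1 + 1)² = 3*0² = 3*0 = 0)
n(a) - A = 0 - 1*(-3889) = 0 + 3889 = 3889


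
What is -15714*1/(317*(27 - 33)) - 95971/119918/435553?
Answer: 136792027926019/16557114355318 ≈ 8.2618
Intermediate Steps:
-15714*1/(317*(27 - 33)) - 95971/119918/435553 = -15714/((-6*317)) - 95971*1/119918*(1/435553) = -15714/(-1902) - 95971/119918*1/435553 = -15714*(-1/1902) - 95971/52230644654 = 2619/317 - 95971/52230644654 = 136792027926019/16557114355318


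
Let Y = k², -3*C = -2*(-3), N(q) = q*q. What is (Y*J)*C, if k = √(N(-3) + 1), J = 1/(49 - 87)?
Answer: 10/19 ≈ 0.52632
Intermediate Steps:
N(q) = q²
J = -1/38 (J = 1/(-38) = -1/38 ≈ -0.026316)
C = -2 (C = -(-2)*(-3)/3 = -⅓*6 = -2)
k = √10 (k = √((-3)² + 1) = √(9 + 1) = √10 ≈ 3.1623)
Y = 10 (Y = (√10)² = 10)
(Y*J)*C = (10*(-1/38))*(-2) = -5/19*(-2) = 10/19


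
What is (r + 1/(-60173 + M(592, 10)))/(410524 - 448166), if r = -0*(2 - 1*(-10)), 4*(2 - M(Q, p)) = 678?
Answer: 1/2271337101 ≈ 4.4027e-10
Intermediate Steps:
M(Q, p) = -335/2 (M(Q, p) = 2 - ¼*678 = 2 - 339/2 = -335/2)
r = 0 (r = -0*(2 + 10) = -0*12 = -266*0 = 0)
(r + 1/(-60173 + M(592, 10)))/(410524 - 448166) = (0 + 1/(-60173 - 335/2))/(410524 - 448166) = (0 + 1/(-120681/2))/(-37642) = (0 - 2/120681)*(-1/37642) = -2/120681*(-1/37642) = 1/2271337101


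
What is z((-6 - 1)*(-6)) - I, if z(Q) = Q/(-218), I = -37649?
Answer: 4103720/109 ≈ 37649.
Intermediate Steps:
z(Q) = -Q/218 (z(Q) = Q*(-1/218) = -Q/218)
z((-6 - 1)*(-6)) - I = -(-6 - 1)*(-6)/218 - 1*(-37649) = -(-7)*(-6)/218 + 37649 = -1/218*42 + 37649 = -21/109 + 37649 = 4103720/109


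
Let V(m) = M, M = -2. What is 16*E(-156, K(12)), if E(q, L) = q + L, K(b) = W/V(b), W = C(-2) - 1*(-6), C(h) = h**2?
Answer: -2576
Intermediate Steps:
V(m) = -2
W = 10 (W = (-2)**2 - 1*(-6) = 4 + 6 = 10)
K(b) = -5 (K(b) = 10/(-2) = 10*(-1/2) = -5)
E(q, L) = L + q
16*E(-156, K(12)) = 16*(-5 - 156) = 16*(-161) = -2576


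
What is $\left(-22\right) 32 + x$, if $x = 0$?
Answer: $-704$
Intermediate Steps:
$\left(-22\right) 32 + x = \left(-22\right) 32 + 0 = -704 + 0 = -704$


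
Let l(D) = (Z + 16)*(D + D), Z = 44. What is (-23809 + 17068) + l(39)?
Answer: -2061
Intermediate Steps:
l(D) = 120*D (l(D) = (44 + 16)*(D + D) = 60*(2*D) = 120*D)
(-23809 + 17068) + l(39) = (-23809 + 17068) + 120*39 = -6741 + 4680 = -2061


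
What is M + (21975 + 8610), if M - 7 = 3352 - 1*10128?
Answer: 23816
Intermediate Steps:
M = -6769 (M = 7 + (3352 - 1*10128) = 7 + (3352 - 10128) = 7 - 6776 = -6769)
M + (21975 + 8610) = -6769 + (21975 + 8610) = -6769 + 30585 = 23816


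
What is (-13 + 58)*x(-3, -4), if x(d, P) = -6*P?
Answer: 1080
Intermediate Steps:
(-13 + 58)*x(-3, -4) = (-13 + 58)*(-6*(-4)) = 45*24 = 1080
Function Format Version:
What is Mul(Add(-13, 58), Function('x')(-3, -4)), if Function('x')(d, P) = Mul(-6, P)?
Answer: 1080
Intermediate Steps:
Mul(Add(-13, 58), Function('x')(-3, -4)) = Mul(Add(-13, 58), Mul(-6, -4)) = Mul(45, 24) = 1080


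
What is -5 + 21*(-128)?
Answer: -2693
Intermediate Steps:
-5 + 21*(-128) = -5 - 2688 = -2693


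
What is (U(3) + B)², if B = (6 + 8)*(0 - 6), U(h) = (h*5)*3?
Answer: 1521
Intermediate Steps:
U(h) = 15*h (U(h) = (5*h)*3 = 15*h)
B = -84 (B = 14*(-6) = -84)
(U(3) + B)² = (15*3 - 84)² = (45 - 84)² = (-39)² = 1521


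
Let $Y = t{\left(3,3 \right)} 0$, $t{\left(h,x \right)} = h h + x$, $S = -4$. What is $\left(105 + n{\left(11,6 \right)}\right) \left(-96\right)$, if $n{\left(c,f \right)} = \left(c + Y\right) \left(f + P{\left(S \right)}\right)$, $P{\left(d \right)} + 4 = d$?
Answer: $-7968$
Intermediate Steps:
$t{\left(h,x \right)} = x + h^{2}$ ($t{\left(h,x \right)} = h^{2} + x = x + h^{2}$)
$P{\left(d \right)} = -4 + d$
$Y = 0$ ($Y = \left(3 + 3^{2}\right) 0 = \left(3 + 9\right) 0 = 12 \cdot 0 = 0$)
$n{\left(c,f \right)} = c \left(-8 + f\right)$ ($n{\left(c,f \right)} = \left(c + 0\right) \left(f - 8\right) = c \left(f - 8\right) = c \left(-8 + f\right)$)
$\left(105 + n{\left(11,6 \right)}\right) \left(-96\right) = \left(105 + 11 \left(-8 + 6\right)\right) \left(-96\right) = \left(105 + 11 \left(-2\right)\right) \left(-96\right) = \left(105 - 22\right) \left(-96\right) = 83 \left(-96\right) = -7968$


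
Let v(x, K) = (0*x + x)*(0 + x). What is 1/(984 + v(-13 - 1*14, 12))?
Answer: 1/1713 ≈ 0.00058377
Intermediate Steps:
v(x, K) = x² (v(x, K) = (0 + x)*x = x*x = x²)
1/(984 + v(-13 - 1*14, 12)) = 1/(984 + (-13 - 1*14)²) = 1/(984 + (-13 - 14)²) = 1/(984 + (-27)²) = 1/(984 + 729) = 1/1713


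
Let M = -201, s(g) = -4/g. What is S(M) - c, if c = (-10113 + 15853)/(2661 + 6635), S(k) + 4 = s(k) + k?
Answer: -13719937/66732 ≈ -205.60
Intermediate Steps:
S(k) = -4 + k - 4/k (S(k) = -4 + (-4/k + k) = -4 + (k - 4/k) = -4 + k - 4/k)
c = 205/332 (c = 5740/9296 = 5740*(1/9296) = 205/332 ≈ 0.61747)
S(M) - c = (-4 - 201 - 4/(-201)) - 1*205/332 = (-4 - 201 - 4*(-1/201)) - 205/332 = (-4 - 201 + 4/201) - 205/332 = -41201/201 - 205/332 = -13719937/66732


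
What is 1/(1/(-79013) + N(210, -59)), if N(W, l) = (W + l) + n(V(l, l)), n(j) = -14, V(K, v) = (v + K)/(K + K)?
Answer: 79013/10824780 ≈ 0.0072993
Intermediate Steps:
V(K, v) = (K + v)/(2*K) (V(K, v) = (K + v)/((2*K)) = (K + v)*(1/(2*K)) = (K + v)/(2*K))
N(W, l) = -14 + W + l (N(W, l) = (W + l) - 14 = -14 + W + l)
1/(1/(-79013) + N(210, -59)) = 1/(1/(-79013) + (-14 + 210 - 59)) = 1/(-1/79013 + 137) = 1/(10824780/79013) = 79013/10824780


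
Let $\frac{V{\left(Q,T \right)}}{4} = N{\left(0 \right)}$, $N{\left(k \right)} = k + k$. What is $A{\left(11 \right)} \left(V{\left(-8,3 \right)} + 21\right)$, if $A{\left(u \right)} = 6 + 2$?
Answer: $168$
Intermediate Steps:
$N{\left(k \right)} = 2 k$
$V{\left(Q,T \right)} = 0$ ($V{\left(Q,T \right)} = 4 \cdot 2 \cdot 0 = 4 \cdot 0 = 0$)
$A{\left(u \right)} = 8$
$A{\left(11 \right)} \left(V{\left(-8,3 \right)} + 21\right) = 8 \left(0 + 21\right) = 8 \cdot 21 = 168$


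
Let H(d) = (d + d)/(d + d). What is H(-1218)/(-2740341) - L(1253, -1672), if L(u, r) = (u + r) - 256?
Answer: 1849730174/2740341 ≈ 675.00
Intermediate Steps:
L(u, r) = -256 + r + u (L(u, r) = (r + u) - 256 = -256 + r + u)
H(d) = 1 (H(d) = (2*d)/((2*d)) = (2*d)*(1/(2*d)) = 1)
H(-1218)/(-2740341) - L(1253, -1672) = 1/(-2740341) - (-256 - 1672 + 1253) = 1*(-1/2740341) - 1*(-675) = -1/2740341 + 675 = 1849730174/2740341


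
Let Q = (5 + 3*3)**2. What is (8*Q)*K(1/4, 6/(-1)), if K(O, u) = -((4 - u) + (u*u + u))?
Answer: -62720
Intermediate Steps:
Q = 196 (Q = (5 + 9)**2 = 14**2 = 196)
K(O, u) = -4 - u**2 (K(O, u) = -((4 - u) + (u**2 + u)) = -((4 - u) + (u + u**2)) = -(4 + u**2) = -4 - u**2)
(8*Q)*K(1/4, 6/(-1)) = (8*196)*(-4 - (6/(-1))**2) = 1568*(-4 - (6*(-1))**2) = 1568*(-4 - 1*(-6)**2) = 1568*(-4 - 1*36) = 1568*(-4 - 36) = 1568*(-40) = -62720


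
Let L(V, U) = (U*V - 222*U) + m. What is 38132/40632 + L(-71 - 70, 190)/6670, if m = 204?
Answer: -317469959/33876930 ≈ -9.3713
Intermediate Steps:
L(V, U) = 204 - 222*U + U*V (L(V, U) = (U*V - 222*U) + 204 = (-222*U + U*V) + 204 = 204 - 222*U + U*V)
38132/40632 + L(-71 - 70, 190)/6670 = 38132/40632 + (204 - 222*190 + 190*(-71 - 70))/6670 = 38132*(1/40632) + (204 - 42180 + 190*(-141))*(1/6670) = 9533/10158 + (204 - 42180 - 26790)*(1/6670) = 9533/10158 - 68766*1/6670 = 9533/10158 - 34383/3335 = -317469959/33876930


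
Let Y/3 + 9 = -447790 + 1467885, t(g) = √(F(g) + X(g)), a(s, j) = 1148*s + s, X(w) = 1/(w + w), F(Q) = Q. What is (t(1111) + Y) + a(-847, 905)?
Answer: 2087055 + √5485324746/2222 ≈ 2.0871e+6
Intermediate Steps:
X(w) = 1/(2*w)
a(s, j) = 1149*s
t(g) = √(g + 1/(2*g))
Y = 3060258 (Y = -27 + 3*(-447790 + 1467885) = -27 + 3*1020095 = -27 + 3060285 = 3060258)
(t(1111) + Y) + a(-847, 905) = (√(2/1111 + 4*1111)/2 + 3060258) + 1149*(-847) = (√(2*(1/1111) + 4444)/2 + 3060258) - 973203 = (√(2/1111 + 4444)/2 + 3060258) - 973203 = (√(4937286/1111)/2 + 3060258) - 973203 = ((√5485324746/1111)/2 + 3060258) - 973203 = (√5485324746/2222 + 3060258) - 973203 = (3060258 + √5485324746/2222) - 973203 = 2087055 + √5485324746/2222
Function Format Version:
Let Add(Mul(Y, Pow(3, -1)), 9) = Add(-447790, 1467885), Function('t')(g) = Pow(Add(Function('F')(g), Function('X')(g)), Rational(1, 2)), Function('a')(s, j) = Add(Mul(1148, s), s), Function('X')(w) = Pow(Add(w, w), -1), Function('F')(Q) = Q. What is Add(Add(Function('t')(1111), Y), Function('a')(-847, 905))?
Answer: Add(2087055, Mul(Rational(1, 2222), Pow(5485324746, Rational(1, 2)))) ≈ 2.0871e+6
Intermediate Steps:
Function('X')(w) = Mul(Rational(1, 2), Pow(w, -1)) (Function('X')(w) = Pow(Mul(2, w), -1) = Mul(Rational(1, 2), Pow(w, -1)))
Function('a')(s, j) = Mul(1149, s)
Function('t')(g) = Pow(Add(g, Mul(Rational(1, 2), Pow(g, -1))), Rational(1, 2))
Y = 3060258 (Y = Add(-27, Mul(3, Add(-447790, 1467885))) = Add(-27, Mul(3, 1020095)) = Add(-27, 3060285) = 3060258)
Add(Add(Function('t')(1111), Y), Function('a')(-847, 905)) = Add(Add(Mul(Rational(1, 2), Pow(Add(Mul(2, Pow(1111, -1)), Mul(4, 1111)), Rational(1, 2))), 3060258), Mul(1149, -847)) = Add(Add(Mul(Rational(1, 2), Pow(Add(Mul(2, Rational(1, 1111)), 4444), Rational(1, 2))), 3060258), -973203) = Add(Add(Mul(Rational(1, 2), Pow(Add(Rational(2, 1111), 4444), Rational(1, 2))), 3060258), -973203) = Add(Add(Mul(Rational(1, 2), Pow(Rational(4937286, 1111), Rational(1, 2))), 3060258), -973203) = Add(Add(Mul(Rational(1, 2), Mul(Rational(1, 1111), Pow(5485324746, Rational(1, 2)))), 3060258), -973203) = Add(Add(Mul(Rational(1, 2222), Pow(5485324746, Rational(1, 2))), 3060258), -973203) = Add(Add(3060258, Mul(Rational(1, 2222), Pow(5485324746, Rational(1, 2)))), -973203) = Add(2087055, Mul(Rational(1, 2222), Pow(5485324746, Rational(1, 2))))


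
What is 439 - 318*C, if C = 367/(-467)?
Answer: 321719/467 ≈ 688.91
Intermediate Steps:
C = -367/467 (C = 367*(-1/467) = -367/467 ≈ -0.78587)
439 - 318*C = 439 - 318*(-367/467) = 439 + 116706/467 = 321719/467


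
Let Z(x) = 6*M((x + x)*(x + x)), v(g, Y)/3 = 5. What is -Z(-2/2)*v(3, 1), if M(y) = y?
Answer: -360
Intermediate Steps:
v(g, Y) = 15 (v(g, Y) = 3*5 = 15)
Z(x) = 24*x² (Z(x) = 6*((x + x)*(x + x)) = 6*((2*x)*(2*x)) = 6*(4*x²) = 24*x²)
-Z(-2/2)*v(3, 1) = -24*(-2/2)²*15 = -24*(-2*½)²*15 = -24*(-1)²*15 = -24*1*15 = -24*15 = -1*360 = -360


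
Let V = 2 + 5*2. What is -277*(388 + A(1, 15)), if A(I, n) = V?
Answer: -110800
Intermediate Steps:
V = 12 (V = 2 + 10 = 12)
A(I, n) = 12
-277*(388 + A(1, 15)) = -277*(388 + 12) = -277*400 = -110800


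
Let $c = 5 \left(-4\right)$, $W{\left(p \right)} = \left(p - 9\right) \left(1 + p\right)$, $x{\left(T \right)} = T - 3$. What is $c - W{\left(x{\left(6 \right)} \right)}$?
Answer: $4$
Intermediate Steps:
$x{\left(T \right)} = -3 + T$ ($x{\left(T \right)} = T - 3 = -3 + T$)
$W{\left(p \right)} = \left(1 + p\right) \left(-9 + p\right)$ ($W{\left(p \right)} = \left(-9 + p\right) \left(1 + p\right) = \left(1 + p\right) \left(-9 + p\right)$)
$c = -20$
$c - W{\left(x{\left(6 \right)} \right)} = -20 - \left(-9 + \left(-3 + 6\right)^{2} - 8 \left(-3 + 6\right)\right) = -20 - \left(-9 + 3^{2} - 24\right) = -20 - \left(-9 + 9 - 24\right) = -20 - -24 = -20 + 24 = 4$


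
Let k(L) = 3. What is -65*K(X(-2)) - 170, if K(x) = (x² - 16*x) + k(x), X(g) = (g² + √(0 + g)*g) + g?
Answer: 1975 - 1560*I*√2 ≈ 1975.0 - 2206.2*I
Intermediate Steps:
X(g) = g + g² + g^(3/2) (X(g) = (g² + √g*g) + g = (g² + g^(3/2)) + g = g + g² + g^(3/2))
K(x) = 3 + x² - 16*x (K(x) = (x² - 16*x) + 3 = 3 + x² - 16*x)
-65*K(X(-2)) - 170 = -65*(3 + (-2 + (-2)² + (-2)^(3/2))² - 16*(-2 + (-2)² + (-2)^(3/2))) - 170 = -65*(3 + (-2 + 4 - 2*I*√2)² - 16*(-2 + 4 - 2*I*√2)) - 170 = -65*(3 + (2 - 2*I*√2)² - 16*(2 - 2*I*√2)) - 170 = -65*(3 + (2 - 2*I*√2)² + (-32 + 32*I*√2)) - 170 = -65*(-29 + (2 - 2*I*√2)² + 32*I*√2) - 170 = (1885 - 65*(2 - 2*I*√2)² - 2080*I*√2) - 170 = 1715 - 65*(2 - 2*I*√2)² - 2080*I*√2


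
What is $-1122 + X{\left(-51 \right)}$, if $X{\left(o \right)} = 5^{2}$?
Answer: $-1097$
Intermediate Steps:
$X{\left(o \right)} = 25$
$-1122 + X{\left(-51 \right)} = -1122 + 25 = -1097$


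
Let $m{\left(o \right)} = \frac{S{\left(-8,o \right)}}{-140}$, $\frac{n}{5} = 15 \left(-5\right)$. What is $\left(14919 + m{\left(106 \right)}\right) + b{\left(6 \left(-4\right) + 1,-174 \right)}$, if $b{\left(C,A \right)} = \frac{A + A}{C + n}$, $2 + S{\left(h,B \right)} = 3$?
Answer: $\frac{415667501}{27860} \approx 14920.0$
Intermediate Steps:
$n = -375$ ($n = 5 \cdot 15 \left(-5\right) = 5 \left(-75\right) = -375$)
$S{\left(h,B \right)} = 1$ ($S{\left(h,B \right)} = -2 + 3 = 1$)
$b{\left(C,A \right)} = \frac{2 A}{-375 + C}$ ($b{\left(C,A \right)} = \frac{A + A}{C - 375} = \frac{2 A}{-375 + C}$)
$m{\left(o \right)} = - \frac{1}{140}$ ($m{\left(o \right)} = 1 \frac{1}{-140} = 1 \left(- \frac{1}{140}\right) = - \frac{1}{140}$)
$\left(14919 + m{\left(106 \right)}\right) + b{\left(6 \left(-4\right) + 1,-174 \right)} = \left(14919 - \frac{1}{140}\right) + 2 \left(-174\right) \frac{1}{-375 + \left(6 \left(-4\right) + 1\right)} = \frac{2088659}{140} + 2 \left(-174\right) \frac{1}{-375 + \left(-24 + 1\right)} = \frac{2088659}{140} + 2 \left(-174\right) \frac{1}{-375 - 23} = \frac{2088659}{140} + 2 \left(-174\right) \frac{1}{-398} = \frac{2088659}{140} + 2 \left(-174\right) \left(- \frac{1}{398}\right) = \frac{2088659}{140} + \frac{174}{199} = \frac{415667501}{27860}$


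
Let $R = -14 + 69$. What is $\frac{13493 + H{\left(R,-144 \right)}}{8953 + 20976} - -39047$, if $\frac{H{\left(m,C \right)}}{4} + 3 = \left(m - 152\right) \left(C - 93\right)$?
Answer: $\frac{1168743100}{29929} \approx 39051.0$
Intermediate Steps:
$R = 55$
$H{\left(m,C \right)} = -12 + 4 \left(-152 + m\right) \left(-93 + C\right)$ ($H{\left(m,C \right)} = -12 + 4 \left(m - 152\right) \left(C - 93\right) = -12 + 4 \left(-152 + m\right) \left(-93 + C\right)$)
$\frac{13493 + H{\left(R,-144 \right)}}{8953 + 20976} - -39047 = \frac{13493 + \left(56532 - -87552 - 20460 + 4 \left(-144\right) 55\right)}{8953 + 20976} - -39047 = \frac{13493 + \left(56532 + 87552 - 20460 - 31680\right)}{29929} + 39047 = \left(13493 + 91944\right) \frac{1}{29929} + 39047 = 105437 \cdot \frac{1}{29929} + 39047 = \frac{105437}{29929} + 39047 = \frac{1168743100}{29929}$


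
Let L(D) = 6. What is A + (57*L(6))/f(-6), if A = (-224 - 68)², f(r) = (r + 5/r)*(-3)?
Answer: 3496508/41 ≈ 85281.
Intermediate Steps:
f(r) = -15/r - 3*r
A = 85264 (A = (-292)² = 85264)
A + (57*L(6))/f(-6) = 85264 + (57*6)/(-15/(-6) - 3*(-6)) = 85264 + 342/(-15*(-⅙) + 18) = 85264 + 342/(5/2 + 18) = 85264 + 342/(41/2) = 85264 + 342*(2/41) = 85264 + 684/41 = 3496508/41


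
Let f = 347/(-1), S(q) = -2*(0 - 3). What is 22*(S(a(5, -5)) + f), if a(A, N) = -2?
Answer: -7502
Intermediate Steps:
S(q) = 6 (S(q) = -2*(-3) = 6)
f = -347 (f = 347*(-1) = -347)
22*(S(a(5, -5)) + f) = 22*(6 - 347) = 22*(-341) = -7502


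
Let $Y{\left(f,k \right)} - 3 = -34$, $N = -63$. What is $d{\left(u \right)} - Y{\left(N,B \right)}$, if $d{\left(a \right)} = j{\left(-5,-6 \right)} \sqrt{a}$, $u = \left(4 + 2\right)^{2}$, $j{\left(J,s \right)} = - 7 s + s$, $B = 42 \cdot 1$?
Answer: $247$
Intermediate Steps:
$B = 42$
$Y{\left(f,k \right)} = -31$ ($Y{\left(f,k \right)} = 3 - 34 = -31$)
$j{\left(J,s \right)} = - 6 s$
$u = 36$ ($u = 6^{2} = 36$)
$d{\left(a \right)} = 36 \sqrt{a}$ ($d{\left(a \right)} = \left(-6\right) \left(-6\right) \sqrt{a} = 36 \sqrt{a}$)
$d{\left(u \right)} - Y{\left(N,B \right)} = 36 \sqrt{36} - -31 = 36 \cdot 6 + 31 = 216 + 31 = 247$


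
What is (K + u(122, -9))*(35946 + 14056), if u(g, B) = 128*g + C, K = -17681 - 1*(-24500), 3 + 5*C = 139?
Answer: 5615774622/5 ≈ 1.1232e+9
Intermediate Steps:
C = 136/5 (C = -3/5 + (1/5)*139 = -3/5 + 139/5 = 136/5 ≈ 27.200)
K = 6819 (K = -17681 + 24500 = 6819)
u(g, B) = 136/5 + 128*g (u(g, B) = 128*g + 136/5 = 136/5 + 128*g)
(K + u(122, -9))*(35946 + 14056) = (6819 + (136/5 + 128*122))*(35946 + 14056) = (6819 + (136/5 + 15616))*50002 = (6819 + 78216/5)*50002 = (112311/5)*50002 = 5615774622/5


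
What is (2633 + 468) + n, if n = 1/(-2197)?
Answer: 6812896/2197 ≈ 3101.0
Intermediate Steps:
n = -1/2197 ≈ -0.00045517
(2633 + 468) + n = (2633 + 468) - 1/2197 = 3101 - 1/2197 = 6812896/2197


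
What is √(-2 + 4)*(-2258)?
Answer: -2258*√2 ≈ -3193.3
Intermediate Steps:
√(-2 + 4)*(-2258) = √2*(-2258) = -2258*√2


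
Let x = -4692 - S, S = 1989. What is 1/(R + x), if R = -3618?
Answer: -1/10299 ≈ -9.7097e-5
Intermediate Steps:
x = -6681 (x = -4692 - 1*1989 = -4692 - 1989 = -6681)
1/(R + x) = 1/(-3618 - 6681) = 1/(-10299) = -1/10299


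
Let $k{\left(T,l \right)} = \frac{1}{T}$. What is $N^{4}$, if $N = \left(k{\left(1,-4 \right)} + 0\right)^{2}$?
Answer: $1$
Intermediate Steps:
$N = 1$ ($N = \left(1^{-1} + 0\right)^{2} = \left(1 + 0\right)^{2} = 1^{2} = 1$)
$N^{4} = 1^{4} = 1$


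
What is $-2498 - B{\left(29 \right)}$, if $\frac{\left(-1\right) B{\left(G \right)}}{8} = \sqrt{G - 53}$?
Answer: $-2498 + 16 i \sqrt{6} \approx -2498.0 + 39.192 i$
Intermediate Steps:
$B{\left(G \right)} = - 8 \sqrt{-53 + G}$ ($B{\left(G \right)} = - 8 \sqrt{G - 53} = - 8 \sqrt{-53 + G}$)
$-2498 - B{\left(29 \right)} = -2498 - - 8 \sqrt{-53 + 29} = -2498 - - 8 \sqrt{-24} = -2498 - - 8 \cdot 2 i \sqrt{6} = -2498 - - 16 i \sqrt{6} = -2498 + 16 i \sqrt{6}$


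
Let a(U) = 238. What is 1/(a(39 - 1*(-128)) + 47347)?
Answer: 1/47585 ≈ 2.1015e-5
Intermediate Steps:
1/(a(39 - 1*(-128)) + 47347) = 1/(238 + 47347) = 1/47585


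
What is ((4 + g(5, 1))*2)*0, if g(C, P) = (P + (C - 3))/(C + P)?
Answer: 0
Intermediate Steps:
g(C, P) = (-3 + C + P)/(C + P) (g(C, P) = (P + (-3 + C))/(C + P) = (-3 + C + P)/(C + P))
((4 + g(5, 1))*2)*0 = ((4 + (-3 + 5 + 1)/(5 + 1))*2)*0 = ((4 + 3/6)*2)*0 = ((4 + (1/6)*3)*2)*0 = ((4 + 1/2)*2)*0 = ((9/2)*2)*0 = 9*0 = 0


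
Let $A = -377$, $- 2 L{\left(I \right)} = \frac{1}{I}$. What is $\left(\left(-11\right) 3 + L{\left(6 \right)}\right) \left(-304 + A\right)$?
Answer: $\frac{90119}{4} \approx 22530.0$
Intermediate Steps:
$L{\left(I \right)} = - \frac{1}{2 I}$
$\left(\left(-11\right) 3 + L{\left(6 \right)}\right) \left(-304 + A\right) = \left(\left(-11\right) 3 - \frac{1}{2 \cdot 6}\right) \left(-304 - 377\right) = \left(-33 - \frac{1}{12}\right) \left(-681\right) = \left(- \frac{397}{12}\right) \left(-681\right) = \frac{90119}{4}$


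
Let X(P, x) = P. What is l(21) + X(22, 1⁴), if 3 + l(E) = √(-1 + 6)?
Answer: 19 + √5 ≈ 21.236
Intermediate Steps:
l(E) = -3 + √5 (l(E) = -3 + √(-1 + 6) = -3 + √5)
l(21) + X(22, 1⁴) = (-3 + √5) + 22 = 19 + √5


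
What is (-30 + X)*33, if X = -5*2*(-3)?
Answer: 0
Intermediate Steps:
X = 30 (X = -10*(-3) = 30)
(-30 + X)*33 = (-30 + 30)*33 = 0*33 = 0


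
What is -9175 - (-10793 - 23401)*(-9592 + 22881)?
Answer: 454394891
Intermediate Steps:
-9175 - (-10793 - 23401)*(-9592 + 22881) = -9175 - (-34194)*13289 = -9175 - 1*(-454404066) = -9175 + 454404066 = 454394891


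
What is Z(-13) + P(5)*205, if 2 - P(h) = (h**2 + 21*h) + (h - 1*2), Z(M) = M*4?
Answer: -26907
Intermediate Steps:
Z(M) = 4*M
P(h) = 4 - h**2 - 22*h (P(h) = 2 - ((h**2 + 21*h) + (h - 1*2)) = 2 - ((h**2 + 21*h) + (h - 2)) = 2 - ((h**2 + 21*h) + (-2 + h)) = 2 - (-2 + h**2 + 22*h) = 2 + (2 - h**2 - 22*h) = 4 - h**2 - 22*h)
Z(-13) + P(5)*205 = 4*(-13) + (4 - 1*5**2 - 22*5)*205 = -52 + (4 - 1*25 - 110)*205 = -52 + (4 - 25 - 110)*205 = -52 - 131*205 = -52 - 26855 = -26907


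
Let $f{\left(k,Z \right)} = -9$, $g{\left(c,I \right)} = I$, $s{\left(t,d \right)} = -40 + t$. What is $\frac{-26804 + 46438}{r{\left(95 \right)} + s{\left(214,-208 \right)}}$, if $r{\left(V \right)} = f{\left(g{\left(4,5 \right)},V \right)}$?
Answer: $\frac{19634}{165} \approx 118.99$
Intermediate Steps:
$r{\left(V \right)} = -9$
$\frac{-26804 + 46438}{r{\left(95 \right)} + s{\left(214,-208 \right)}} = \frac{-26804 + 46438}{-9 + \left(-40 + 214\right)} = \frac{19634}{-9 + 174} = \frac{19634}{165}$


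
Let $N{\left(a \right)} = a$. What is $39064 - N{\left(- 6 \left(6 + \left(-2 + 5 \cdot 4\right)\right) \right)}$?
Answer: $39208$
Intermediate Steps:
$39064 - N{\left(- 6 \left(6 + \left(-2 + 5 \cdot 4\right)\right) \right)} = 39064 - - 6 \left(6 + \left(-2 + 5 \cdot 4\right)\right) = 39064 - - 6 \left(6 + \left(-2 + 20\right)\right) = 39064 - - 6 \left(6 + 18\right) = 39064 - \left(-6\right) 24 = 39064 - -144 = 39064 + 144 = 39208$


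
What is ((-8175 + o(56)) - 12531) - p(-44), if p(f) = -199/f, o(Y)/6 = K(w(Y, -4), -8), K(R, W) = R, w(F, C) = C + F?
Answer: -897535/44 ≈ -20399.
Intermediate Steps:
o(Y) = -24 + 6*Y (o(Y) = 6*(-4 + Y) = -24 + 6*Y)
((-8175 + o(56)) - 12531) - p(-44) = ((-8175 + (-24 + 6*56)) - 12531) - (-199)/(-44) = ((-8175 + (-24 + 336)) - 12531) - (-199)*(-1)/44 = ((-8175 + 312) - 12531) - 1*199/44 = (-7863 - 12531) - 199/44 = -20394 - 199/44 = -897535/44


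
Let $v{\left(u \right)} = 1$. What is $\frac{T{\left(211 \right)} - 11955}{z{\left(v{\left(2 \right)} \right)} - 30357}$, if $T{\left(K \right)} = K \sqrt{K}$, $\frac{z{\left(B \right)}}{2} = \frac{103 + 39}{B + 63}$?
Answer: $\frac{191280}{485641} - \frac{3376 \sqrt{211}}{485641} \approx 0.29289$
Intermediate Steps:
$z{\left(B \right)} = \frac{284}{63 + B}$ ($z{\left(B \right)} = 2 \frac{103 + 39}{B + 63} = 2 \frac{142}{63 + B} = \frac{284}{63 + B}$)
$T{\left(K \right)} = K^{\frac{3}{2}}$
$\frac{T{\left(211 \right)} - 11955}{z{\left(v{\left(2 \right)} \right)} - 30357} = \frac{211^{\frac{3}{2}} - 11955}{\frac{284}{63 + 1} - 30357} = \frac{211 \sqrt{211} - 11955}{\frac{284}{64} - 30357} = \frac{-11955 + 211 \sqrt{211}}{284 \cdot \frac{1}{64} - 30357} = \frac{-11955 + 211 \sqrt{211}}{\frac{71}{16} - 30357} = \frac{-11955 + 211 \sqrt{211}}{- \frac{485641}{16}} = \left(-11955 + 211 \sqrt{211}\right) \left(- \frac{16}{485641}\right) = \frac{191280}{485641} - \frac{3376 \sqrt{211}}{485641}$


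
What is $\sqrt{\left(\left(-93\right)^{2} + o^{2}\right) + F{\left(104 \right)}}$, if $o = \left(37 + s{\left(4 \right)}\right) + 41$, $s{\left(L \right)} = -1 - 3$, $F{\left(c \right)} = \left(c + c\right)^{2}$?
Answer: $\sqrt{57389} \approx 239.56$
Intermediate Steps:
$F{\left(c \right)} = 4 c^{2}$ ($F{\left(c \right)} = \left(2 c\right)^{2} = 4 c^{2}$)
$s{\left(L \right)} = -4$ ($s{\left(L \right)} = -1 - 3 = -4$)
$o = 74$ ($o = \left(37 - 4\right) + 41 = 33 + 41 = 74$)
$\sqrt{\left(\left(-93\right)^{2} + o^{2}\right) + F{\left(104 \right)}} = \sqrt{\left(\left(-93\right)^{2} + 74^{2}\right) + 4 \cdot 104^{2}} = \sqrt{\left(8649 + 5476\right) + 4 \cdot 10816} = \sqrt{14125 + 43264} = \sqrt{57389}$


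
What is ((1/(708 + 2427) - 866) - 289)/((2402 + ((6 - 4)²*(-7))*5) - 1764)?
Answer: -1810462/780615 ≈ -2.3193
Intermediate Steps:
((1/(708 + 2427) - 866) - 289)/((2402 + ((6 - 4)²*(-7))*5) - 1764) = ((1/3135 - 866) - 289)/((2402 + (2²*(-7))*5) - 1764) = ((1/3135 - 866) - 289)/((2402 + (4*(-7))*5) - 1764) = (-2714909/3135 - 289)/((2402 - 28*5) - 1764) = -3620924/(3135*((2402 - 140) - 1764)) = -3620924/(3135*(2262 - 1764)) = -3620924/3135/498 = -3620924/3135*1/498 = -1810462/780615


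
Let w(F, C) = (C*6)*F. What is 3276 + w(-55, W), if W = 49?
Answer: -12894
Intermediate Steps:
w(F, C) = 6*C*F (w(F, C) = (6*C)*F = 6*C*F)
3276 + w(-55, W) = 3276 + 6*49*(-55) = 3276 - 16170 = -12894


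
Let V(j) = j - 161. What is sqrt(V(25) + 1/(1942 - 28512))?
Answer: I*sqrt(96011252970)/26570 ≈ 11.662*I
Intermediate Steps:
V(j) = -161 + j
sqrt(V(25) + 1/(1942 - 28512)) = sqrt((-161 + 25) + 1/(1942 - 28512)) = sqrt(-136 + 1/(-26570)) = sqrt(-136 - 1/26570) = sqrt(-3613521/26570) = I*sqrt(96011252970)/26570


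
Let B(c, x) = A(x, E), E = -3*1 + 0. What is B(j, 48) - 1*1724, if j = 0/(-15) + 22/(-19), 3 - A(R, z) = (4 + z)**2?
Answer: -1722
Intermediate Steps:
E = -3 (E = -3 + 0 = -3)
A(R, z) = 3 - (4 + z)**2
j = -22/19 (j = 0*(-1/15) + 22*(-1/19) = 0 - 22/19 = -22/19 ≈ -1.1579)
B(c, x) = 2 (B(c, x) = 3 - (4 - 3)**2 = 3 - 1*1**2 = 3 - 1*1 = 3 - 1 = 2)
B(j, 48) - 1*1724 = 2 - 1*1724 = 2 - 1724 = -1722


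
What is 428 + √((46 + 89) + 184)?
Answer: 428 + √319 ≈ 445.86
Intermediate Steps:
428 + √((46 + 89) + 184) = 428 + √(135 + 184) = 428 + √319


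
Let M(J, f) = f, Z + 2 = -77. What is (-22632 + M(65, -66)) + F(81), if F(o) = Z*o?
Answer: -29097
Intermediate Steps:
Z = -79 (Z = -2 - 77 = -79)
F(o) = -79*o
(-22632 + M(65, -66)) + F(81) = (-22632 - 66) - 79*81 = -22698 - 6399 = -29097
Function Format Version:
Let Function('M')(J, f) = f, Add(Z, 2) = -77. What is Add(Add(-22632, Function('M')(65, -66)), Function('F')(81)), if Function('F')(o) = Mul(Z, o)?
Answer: -29097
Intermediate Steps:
Z = -79 (Z = Add(-2, -77) = -79)
Function('F')(o) = Mul(-79, o)
Add(Add(-22632, Function('M')(65, -66)), Function('F')(81)) = Add(Add(-22632, -66), Mul(-79, 81)) = Add(-22698, -6399) = -29097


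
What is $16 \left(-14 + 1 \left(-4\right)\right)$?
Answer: $-288$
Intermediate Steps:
$16 \left(-14 + 1 \left(-4\right)\right) = 16 \left(-14 - 4\right) = 16 \left(-18\right) = -288$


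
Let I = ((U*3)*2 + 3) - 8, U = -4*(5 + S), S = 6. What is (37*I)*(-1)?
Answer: 9953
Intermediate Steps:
U = -44 (U = -4*(5 + 6) = -4*11 = -44)
I = -269 (I = (-44*3*2 + 3) - 8 = (-132*2 + 3) - 8 = (-264 + 3) - 8 = -261 - 8 = -269)
(37*I)*(-1) = (37*(-269))*(-1) = -9953*(-1) = 9953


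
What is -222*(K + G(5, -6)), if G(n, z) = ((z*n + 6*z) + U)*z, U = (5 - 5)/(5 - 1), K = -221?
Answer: -38850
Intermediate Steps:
U = 0 (U = 0/4 = 0*(1/4) = 0)
G(n, z) = z*(6*z + n*z) (G(n, z) = ((z*n + 6*z) + 0)*z = ((n*z + 6*z) + 0)*z = ((6*z + n*z) + 0)*z = (6*z + n*z)*z = z*(6*z + n*z))
-222*(K + G(5, -6)) = -222*(-221 + (-6)**2*(6 + 5)) = -222*(-221 + 36*11) = -222*(-221 + 396) = -222*175 = -38850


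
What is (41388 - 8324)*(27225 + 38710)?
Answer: 2180074840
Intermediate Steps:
(41388 - 8324)*(27225 + 38710) = 33064*65935 = 2180074840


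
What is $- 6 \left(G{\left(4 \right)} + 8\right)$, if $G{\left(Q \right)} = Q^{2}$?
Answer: $-144$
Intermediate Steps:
$- 6 \left(G{\left(4 \right)} + 8\right) = - 6 \left(4^{2} + 8\right) = - 6 \left(16 + 8\right) = \left(-6\right) 24 = -144$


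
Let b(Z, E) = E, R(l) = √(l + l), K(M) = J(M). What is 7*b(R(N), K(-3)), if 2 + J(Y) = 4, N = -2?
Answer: 14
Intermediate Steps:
J(Y) = 2 (J(Y) = -2 + 4 = 2)
K(M) = 2
R(l) = √2*√l (R(l) = √(2*l) = √2*√l)
7*b(R(N), K(-3)) = 7*2 = 14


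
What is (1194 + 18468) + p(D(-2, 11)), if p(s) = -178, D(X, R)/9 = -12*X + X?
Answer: 19484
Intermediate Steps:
D(X, R) = -99*X (D(X, R) = 9*(-12*X + X) = 9*(-11*X) = -99*X)
(1194 + 18468) + p(D(-2, 11)) = (1194 + 18468) - 178 = 19662 - 178 = 19484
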